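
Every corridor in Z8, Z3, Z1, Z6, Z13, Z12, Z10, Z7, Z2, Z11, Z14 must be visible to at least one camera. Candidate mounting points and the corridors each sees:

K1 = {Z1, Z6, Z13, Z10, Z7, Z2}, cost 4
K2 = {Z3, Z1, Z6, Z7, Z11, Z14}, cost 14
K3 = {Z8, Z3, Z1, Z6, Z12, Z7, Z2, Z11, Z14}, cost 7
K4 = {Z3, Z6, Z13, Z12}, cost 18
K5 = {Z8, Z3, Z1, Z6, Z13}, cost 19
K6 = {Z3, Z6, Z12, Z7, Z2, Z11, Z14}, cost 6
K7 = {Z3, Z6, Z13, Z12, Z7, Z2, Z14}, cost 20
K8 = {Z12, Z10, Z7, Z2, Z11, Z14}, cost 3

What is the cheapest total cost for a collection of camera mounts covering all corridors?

K1, K3 cover every corridor at cost 4 + 7 = 11.
Any cover uses at least 2 camera mounts; among all covering selections none totals below 11.

11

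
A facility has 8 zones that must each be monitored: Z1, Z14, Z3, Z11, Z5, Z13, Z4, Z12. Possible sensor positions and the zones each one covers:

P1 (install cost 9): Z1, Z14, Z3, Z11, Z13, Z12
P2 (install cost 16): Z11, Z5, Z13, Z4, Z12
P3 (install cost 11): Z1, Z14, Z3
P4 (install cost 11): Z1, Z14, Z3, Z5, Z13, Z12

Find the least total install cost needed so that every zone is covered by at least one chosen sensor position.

25

P1, P2 cover every zone at install cost 9 + 16 = 25.
Any cover uses at least 2 sensor positions; among all covering selections none totals below 25.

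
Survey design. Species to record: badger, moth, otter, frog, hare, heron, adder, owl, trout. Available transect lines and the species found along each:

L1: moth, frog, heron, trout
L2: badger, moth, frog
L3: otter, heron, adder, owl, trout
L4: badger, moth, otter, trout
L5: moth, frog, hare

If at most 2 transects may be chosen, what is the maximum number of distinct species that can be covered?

Choosing L2, L3 covers {badger, moth, otter, frog, heron, adder, owl, trout} — 8 species.
No choice of 2 transects does better; here hare is left uncovered.

8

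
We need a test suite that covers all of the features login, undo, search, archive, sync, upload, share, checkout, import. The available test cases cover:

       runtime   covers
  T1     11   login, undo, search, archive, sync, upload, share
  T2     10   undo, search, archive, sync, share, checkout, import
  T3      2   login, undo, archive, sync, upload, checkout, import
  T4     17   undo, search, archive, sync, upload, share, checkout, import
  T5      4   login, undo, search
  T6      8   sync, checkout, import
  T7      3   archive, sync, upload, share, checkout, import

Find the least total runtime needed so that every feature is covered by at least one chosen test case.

7

T5, T7 cover every feature at runtime 4 + 3 = 7.
Any cover uses at least 2 test cases; among all covering selections none totals below 7.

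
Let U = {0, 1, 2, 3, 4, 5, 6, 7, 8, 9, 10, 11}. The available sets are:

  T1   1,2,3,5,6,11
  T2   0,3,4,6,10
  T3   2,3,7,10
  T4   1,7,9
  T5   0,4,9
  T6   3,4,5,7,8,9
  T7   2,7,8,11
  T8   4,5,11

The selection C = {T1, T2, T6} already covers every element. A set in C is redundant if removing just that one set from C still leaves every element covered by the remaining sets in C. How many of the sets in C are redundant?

Drop T1: 1, 2, 11 uncovered — not redundant.
Drop T2: 0, 10 uncovered — not redundant.
Drop T6: 7, 8, 9 uncovered — not redundant.
None of the sets in C is redundant.

0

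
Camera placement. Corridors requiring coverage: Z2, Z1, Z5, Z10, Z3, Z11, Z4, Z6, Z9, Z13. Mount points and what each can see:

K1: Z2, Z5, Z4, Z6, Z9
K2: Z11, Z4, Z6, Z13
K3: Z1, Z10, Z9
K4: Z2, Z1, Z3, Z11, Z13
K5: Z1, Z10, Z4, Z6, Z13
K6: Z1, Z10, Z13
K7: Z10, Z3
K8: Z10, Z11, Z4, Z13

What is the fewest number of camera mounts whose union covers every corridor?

K1, K3, K4 together cover {Z2, Z1, Z5, Z10, Z3, Z11, Z4, Z6, Z9, Z13} — every corridor.
No 2 of the 8 camera mounts cover everything (all 28 pairs fall short), so 3 is minimum.

3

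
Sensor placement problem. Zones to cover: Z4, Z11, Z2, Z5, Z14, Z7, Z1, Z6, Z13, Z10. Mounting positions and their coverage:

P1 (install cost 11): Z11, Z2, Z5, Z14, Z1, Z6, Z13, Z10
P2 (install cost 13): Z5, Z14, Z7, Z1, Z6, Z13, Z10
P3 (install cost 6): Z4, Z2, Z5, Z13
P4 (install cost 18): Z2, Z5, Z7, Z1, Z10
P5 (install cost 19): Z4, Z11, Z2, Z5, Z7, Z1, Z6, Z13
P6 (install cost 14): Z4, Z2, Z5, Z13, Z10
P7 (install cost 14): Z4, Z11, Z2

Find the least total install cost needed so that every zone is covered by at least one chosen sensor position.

P2, P7 cover every zone at install cost 13 + 14 = 27.
Any cover uses at least 2 sensor positions; among all covering selections none totals below 27.
Greedy by coverage-per-install cost would pick P1, P3, P2 for 30 — worse than the optimum 27.

27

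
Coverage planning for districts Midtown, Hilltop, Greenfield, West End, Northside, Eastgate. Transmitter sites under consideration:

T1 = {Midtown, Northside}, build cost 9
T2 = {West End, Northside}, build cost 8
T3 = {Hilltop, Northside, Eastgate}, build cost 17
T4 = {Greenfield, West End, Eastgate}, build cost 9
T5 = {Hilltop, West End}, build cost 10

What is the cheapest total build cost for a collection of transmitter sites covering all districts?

T1, T4, T5 cover every district at build cost 9 + 9 + 10 = 28.
Any cover uses at least 3 transmitter sites; among all covering selections none totals below 28.

28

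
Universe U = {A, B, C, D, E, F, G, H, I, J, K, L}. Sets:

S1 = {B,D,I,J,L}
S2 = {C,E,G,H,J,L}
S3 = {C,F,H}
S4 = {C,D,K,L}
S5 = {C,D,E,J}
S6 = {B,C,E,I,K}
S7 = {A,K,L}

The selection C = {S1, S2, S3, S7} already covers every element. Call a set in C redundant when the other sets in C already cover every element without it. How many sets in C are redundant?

Drop S1: B, D, I uncovered — not redundant.
Drop S2: E, G uncovered — not redundant.
Drop S3: F uncovered — not redundant.
Drop S7: A, K uncovered — not redundant.
None of the sets in C is redundant.

0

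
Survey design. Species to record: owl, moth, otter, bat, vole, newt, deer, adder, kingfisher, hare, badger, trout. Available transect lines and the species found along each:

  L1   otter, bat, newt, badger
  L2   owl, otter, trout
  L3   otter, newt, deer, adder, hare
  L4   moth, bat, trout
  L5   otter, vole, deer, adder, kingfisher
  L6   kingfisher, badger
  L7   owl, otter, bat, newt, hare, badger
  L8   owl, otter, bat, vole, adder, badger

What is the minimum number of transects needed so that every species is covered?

3

L4, L5, L7 together cover {owl, moth, otter, bat, vole, newt, deer, adder, kingfisher, hare, badger, trout} — every species.
No 2 of the 8 transects cover everything (all 28 pairs fall short), so 3 is minimum.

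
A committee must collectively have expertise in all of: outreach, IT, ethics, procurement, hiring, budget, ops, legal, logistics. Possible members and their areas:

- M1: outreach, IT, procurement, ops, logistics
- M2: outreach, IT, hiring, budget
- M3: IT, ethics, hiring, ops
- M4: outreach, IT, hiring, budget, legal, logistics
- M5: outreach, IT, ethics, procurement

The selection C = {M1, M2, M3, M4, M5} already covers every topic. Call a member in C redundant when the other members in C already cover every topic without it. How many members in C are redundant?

Drop M1: the rest still cover every topic — redundant.
Drop M2: the rest still cover every topic — redundant.
Drop M3: the rest still cover every topic — redundant.
Drop M4: legal uncovered — not redundant.
Drop M5: the rest still cover every topic — redundant.
4 redundant: M1, M2, M3, M5.

4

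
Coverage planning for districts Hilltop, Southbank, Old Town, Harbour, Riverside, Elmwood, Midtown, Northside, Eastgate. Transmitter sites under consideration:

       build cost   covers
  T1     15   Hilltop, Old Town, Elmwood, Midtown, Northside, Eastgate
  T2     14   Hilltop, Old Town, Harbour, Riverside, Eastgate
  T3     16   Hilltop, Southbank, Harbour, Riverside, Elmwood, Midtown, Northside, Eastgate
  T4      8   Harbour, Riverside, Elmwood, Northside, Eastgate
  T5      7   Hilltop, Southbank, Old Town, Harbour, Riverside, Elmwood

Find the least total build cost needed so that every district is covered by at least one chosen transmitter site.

22

T1, T5 cover every district at build cost 15 + 7 = 22.
Any cover uses at least 2 transmitter sites; among all covering selections none totals below 22.
Greedy by coverage-per-build cost would pick T5, T4, T1 for 30 — worse than the optimum 22.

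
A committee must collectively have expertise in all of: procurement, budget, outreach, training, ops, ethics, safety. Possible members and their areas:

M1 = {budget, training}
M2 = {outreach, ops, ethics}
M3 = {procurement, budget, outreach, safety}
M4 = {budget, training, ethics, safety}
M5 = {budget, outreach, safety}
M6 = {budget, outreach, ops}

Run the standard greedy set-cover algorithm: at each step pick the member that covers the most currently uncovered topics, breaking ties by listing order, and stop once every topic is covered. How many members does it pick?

3

Pick 1: M3 covers 4 new topics (procurement, budget, outreach, safety).
Pick 2: M2 covers 2 new topics (ops, ethics).
Pick 3: M1 covers 1 new topics (training).
Greedy uses 3 members.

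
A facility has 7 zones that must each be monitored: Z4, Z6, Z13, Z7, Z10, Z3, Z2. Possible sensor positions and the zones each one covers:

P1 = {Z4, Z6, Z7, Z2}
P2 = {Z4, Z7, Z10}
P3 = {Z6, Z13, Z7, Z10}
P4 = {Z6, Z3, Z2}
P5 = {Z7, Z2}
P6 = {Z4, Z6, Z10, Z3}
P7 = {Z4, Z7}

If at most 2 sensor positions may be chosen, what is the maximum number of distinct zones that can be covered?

Choosing P1, P3 covers {Z4, Z6, Z13, Z7, Z10, Z2} — 6 zones.
No choice of 2 sensor positions does better; here Z3 is left uncovered.

6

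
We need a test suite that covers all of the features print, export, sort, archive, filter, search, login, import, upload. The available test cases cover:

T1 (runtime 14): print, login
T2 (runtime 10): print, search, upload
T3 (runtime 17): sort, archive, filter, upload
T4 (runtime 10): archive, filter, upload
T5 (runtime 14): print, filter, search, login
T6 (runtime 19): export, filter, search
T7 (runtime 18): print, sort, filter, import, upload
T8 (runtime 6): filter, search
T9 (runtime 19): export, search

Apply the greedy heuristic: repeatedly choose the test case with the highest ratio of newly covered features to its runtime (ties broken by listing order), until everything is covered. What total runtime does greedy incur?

Pick 1: T8 adds 2 new (filter, search) at runtime 6 (ratio 2/6).
Pick 2: T7 adds 4 new (print, sort, import, upload) at runtime 18 (ratio 4/18).
Pick 3: T4 adds 1 new (archive) at runtime 10 (ratio 1/10).
Pick 4: T1 adds 1 new (login) at runtime 14 (ratio 1/14).
Pick 5: T6 adds 1 new (export) at runtime 19 (ratio 1/19).
Greedy total runtime: 6 + 18 + 10 + 14 + 19 = 67. (The true optimum is 61, so greedy overshoots here.)

67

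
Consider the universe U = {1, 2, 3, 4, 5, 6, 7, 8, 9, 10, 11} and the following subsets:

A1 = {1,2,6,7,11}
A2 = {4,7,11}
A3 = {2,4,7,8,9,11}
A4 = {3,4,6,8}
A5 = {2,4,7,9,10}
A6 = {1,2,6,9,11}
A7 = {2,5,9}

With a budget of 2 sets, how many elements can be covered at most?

8

Choosing A1, A3 covers {1, 2, 4, 6, 7, 8, 9, 11} — 8 elements.
No choice of 2 sets does better; here 3, 5, 10 are left uncovered.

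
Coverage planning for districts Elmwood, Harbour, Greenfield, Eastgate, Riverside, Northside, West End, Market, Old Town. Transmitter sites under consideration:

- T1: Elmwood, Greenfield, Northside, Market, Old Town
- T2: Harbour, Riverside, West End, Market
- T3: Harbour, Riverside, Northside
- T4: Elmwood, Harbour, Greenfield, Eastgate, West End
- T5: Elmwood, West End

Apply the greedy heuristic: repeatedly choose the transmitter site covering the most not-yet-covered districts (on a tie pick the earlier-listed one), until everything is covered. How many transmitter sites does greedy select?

3

Pick 1: T1 covers 5 new districts (Elmwood, Greenfield, Northside, Market, Old Town).
Pick 2: T2 covers 3 new districts (Harbour, Riverside, West End).
Pick 3: T4 covers 1 new districts (Eastgate).
Greedy uses 3 transmitter sites.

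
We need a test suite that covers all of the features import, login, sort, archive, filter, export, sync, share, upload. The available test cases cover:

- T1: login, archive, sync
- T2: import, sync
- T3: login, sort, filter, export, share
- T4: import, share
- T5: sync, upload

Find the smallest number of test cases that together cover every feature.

T1, T2, T3, T5 together cover {import, login, sort, archive, filter, export, sync, share, upload} — every feature.
No 3 of the 5 test cases cover everything (all 10 triples fall short), so 4 is minimum.

4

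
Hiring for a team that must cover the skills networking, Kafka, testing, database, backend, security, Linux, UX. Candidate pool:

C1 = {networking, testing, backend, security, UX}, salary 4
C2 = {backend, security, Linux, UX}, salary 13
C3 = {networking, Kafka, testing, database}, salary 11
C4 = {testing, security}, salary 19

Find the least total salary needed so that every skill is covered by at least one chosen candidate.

C2, C3 cover every skill at salary 13 + 11 = 24.
Any cover uses at least 2 candidates; among all covering selections none totals below 24.
Greedy by coverage-per-salary would pick C1, C3, C2 for 28 — worse than the optimum 24.

24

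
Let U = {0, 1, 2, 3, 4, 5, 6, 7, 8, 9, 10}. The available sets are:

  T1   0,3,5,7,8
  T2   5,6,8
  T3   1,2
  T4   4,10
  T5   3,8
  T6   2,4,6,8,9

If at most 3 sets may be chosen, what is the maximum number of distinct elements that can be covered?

Choosing T1, T3, T6 covers {0, 1, 2, 3, 4, 5, 6, 7, 8, 9} — 10 elements.
No choice of 3 sets does better; here 10 is left uncovered.

10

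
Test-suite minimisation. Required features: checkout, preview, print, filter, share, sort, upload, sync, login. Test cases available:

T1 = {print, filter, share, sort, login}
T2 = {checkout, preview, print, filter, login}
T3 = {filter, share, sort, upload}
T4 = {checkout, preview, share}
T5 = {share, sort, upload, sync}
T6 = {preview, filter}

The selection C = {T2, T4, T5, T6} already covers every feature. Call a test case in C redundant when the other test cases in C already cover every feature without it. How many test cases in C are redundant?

2

Drop T2: print, login uncovered — not redundant.
Drop T4: the rest still cover every feature — redundant.
Drop T5: sort, upload, sync uncovered — not redundant.
Drop T6: the rest still cover every feature — redundant.
2 redundant: T4, T6.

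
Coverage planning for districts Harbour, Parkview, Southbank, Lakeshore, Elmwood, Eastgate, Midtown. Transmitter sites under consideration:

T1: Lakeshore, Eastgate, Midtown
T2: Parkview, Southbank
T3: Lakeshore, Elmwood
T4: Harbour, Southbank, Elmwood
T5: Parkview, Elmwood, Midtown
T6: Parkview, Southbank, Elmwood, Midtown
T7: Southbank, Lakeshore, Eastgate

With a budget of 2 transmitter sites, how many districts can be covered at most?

6

Choosing T1, T4 covers {Harbour, Southbank, Lakeshore, Elmwood, Eastgate, Midtown} — 6 districts.
No choice of 2 transmitter sites does better; here Parkview is left uncovered.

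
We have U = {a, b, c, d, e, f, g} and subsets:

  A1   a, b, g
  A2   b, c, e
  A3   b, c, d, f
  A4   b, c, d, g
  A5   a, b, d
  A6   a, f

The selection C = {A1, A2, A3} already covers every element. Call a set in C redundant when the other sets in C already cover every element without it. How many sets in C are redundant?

0

Drop A1: a, g uncovered — not redundant.
Drop A2: e uncovered — not redundant.
Drop A3: d, f uncovered — not redundant.
None of the sets in C is redundant.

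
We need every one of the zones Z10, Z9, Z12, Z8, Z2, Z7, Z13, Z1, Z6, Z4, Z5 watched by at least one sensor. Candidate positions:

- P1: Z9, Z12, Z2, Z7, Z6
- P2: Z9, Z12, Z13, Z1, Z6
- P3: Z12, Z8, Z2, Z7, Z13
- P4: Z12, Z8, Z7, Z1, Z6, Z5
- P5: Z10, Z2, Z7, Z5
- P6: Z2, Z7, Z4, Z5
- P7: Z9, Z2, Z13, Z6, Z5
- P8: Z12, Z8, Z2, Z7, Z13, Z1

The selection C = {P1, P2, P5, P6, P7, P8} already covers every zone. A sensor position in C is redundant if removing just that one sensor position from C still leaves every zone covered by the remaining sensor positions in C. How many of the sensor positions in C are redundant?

Drop P1: the rest still cover every zone — redundant.
Drop P2: the rest still cover every zone — redundant.
Drop P5: Z10 uncovered — not redundant.
Drop P6: Z4 uncovered — not redundant.
Drop P7: the rest still cover every zone — redundant.
Drop P8: Z8 uncovered — not redundant.
3 redundant: P1, P2, P7.

3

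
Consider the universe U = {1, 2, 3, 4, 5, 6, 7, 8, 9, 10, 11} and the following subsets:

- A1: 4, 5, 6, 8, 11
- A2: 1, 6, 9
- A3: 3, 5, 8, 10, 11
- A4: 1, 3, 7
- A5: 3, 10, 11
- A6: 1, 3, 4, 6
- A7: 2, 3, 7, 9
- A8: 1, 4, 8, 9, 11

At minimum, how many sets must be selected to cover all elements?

3

A3, A6, A7 together cover {1, 2, 3, 4, 5, 6, 7, 8, 9, 10, 11} — every element.
No 2 of the 8 sets cover everything (all 28 pairs fall short), so 3 is minimum.
Greedy (largest uncovered first) would take A1, A7, A2, A3 — 4 sets — but 3 suffice.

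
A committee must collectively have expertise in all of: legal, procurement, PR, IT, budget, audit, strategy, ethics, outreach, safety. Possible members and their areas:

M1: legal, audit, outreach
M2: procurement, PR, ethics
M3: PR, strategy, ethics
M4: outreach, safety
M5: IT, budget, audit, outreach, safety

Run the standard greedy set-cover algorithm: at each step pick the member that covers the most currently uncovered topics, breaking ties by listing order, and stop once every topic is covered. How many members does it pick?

4

Pick 1: M5 covers 5 new topics (IT, budget, audit, outreach, safety).
Pick 2: M2 covers 3 new topics (procurement, PR, ethics).
Pick 3: M1 covers 1 new topics (legal).
Pick 4: M3 covers 1 new topics (strategy).
Greedy uses 4 members.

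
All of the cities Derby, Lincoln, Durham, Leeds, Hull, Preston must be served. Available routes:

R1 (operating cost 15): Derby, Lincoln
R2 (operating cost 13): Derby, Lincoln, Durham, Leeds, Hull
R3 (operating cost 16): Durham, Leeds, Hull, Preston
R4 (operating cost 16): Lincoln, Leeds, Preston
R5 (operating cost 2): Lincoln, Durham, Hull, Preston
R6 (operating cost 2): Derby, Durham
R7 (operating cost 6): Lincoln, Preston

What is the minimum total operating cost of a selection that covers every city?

15

R2, R5 cover every city at operating cost 13 + 2 = 15.
Any cover uses at least 2 routes; among all covering selections none totals below 15.
Greedy by coverage-per-operating cost would pick R5, R6, R2 for 17 — worse than the optimum 15.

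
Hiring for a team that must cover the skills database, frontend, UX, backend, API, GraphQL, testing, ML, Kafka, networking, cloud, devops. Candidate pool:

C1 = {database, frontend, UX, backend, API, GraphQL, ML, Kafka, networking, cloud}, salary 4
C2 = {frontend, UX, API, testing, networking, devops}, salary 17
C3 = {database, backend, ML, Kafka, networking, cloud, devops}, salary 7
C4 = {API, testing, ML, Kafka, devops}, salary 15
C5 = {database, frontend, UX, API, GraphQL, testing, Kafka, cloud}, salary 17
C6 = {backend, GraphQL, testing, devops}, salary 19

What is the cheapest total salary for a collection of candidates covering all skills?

C1, C4 cover every skill at salary 4 + 15 = 19.
Any cover uses at least 2 candidates; among all covering selections none totals below 19.
Greedy by coverage-per-salary would pick C1, C3, C4 for 26 — worse than the optimum 19.

19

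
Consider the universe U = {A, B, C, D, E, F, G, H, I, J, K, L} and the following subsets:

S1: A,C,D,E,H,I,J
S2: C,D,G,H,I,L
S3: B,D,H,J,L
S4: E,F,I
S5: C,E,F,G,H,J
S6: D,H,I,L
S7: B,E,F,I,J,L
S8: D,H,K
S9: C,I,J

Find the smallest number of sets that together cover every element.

4

S1, S2, S7, S8 together cover {A, B, C, D, E, F, G, H, I, J, K, L} — every element.
No 3 of the 9 sets cover everything (all 84 triples fall short), so 4 is minimum.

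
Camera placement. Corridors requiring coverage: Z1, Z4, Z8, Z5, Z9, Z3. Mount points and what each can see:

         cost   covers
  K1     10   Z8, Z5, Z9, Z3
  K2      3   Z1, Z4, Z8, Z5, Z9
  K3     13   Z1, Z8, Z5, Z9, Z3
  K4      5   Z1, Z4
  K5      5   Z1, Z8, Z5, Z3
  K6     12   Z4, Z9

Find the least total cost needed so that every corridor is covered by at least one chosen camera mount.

8

K2, K5 cover every corridor at cost 3 + 5 = 8.
Any cover uses at least 2 camera mounts; among all covering selections none totals below 8.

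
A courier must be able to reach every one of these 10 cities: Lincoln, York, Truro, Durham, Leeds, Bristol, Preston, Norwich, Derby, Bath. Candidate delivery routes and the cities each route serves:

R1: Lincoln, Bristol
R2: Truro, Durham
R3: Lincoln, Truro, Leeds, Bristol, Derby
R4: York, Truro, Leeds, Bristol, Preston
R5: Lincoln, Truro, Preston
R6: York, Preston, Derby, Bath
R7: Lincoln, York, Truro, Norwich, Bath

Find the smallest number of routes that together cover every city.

R2, R3, R4, R7 together cover {Lincoln, York, Truro, Durham, Leeds, Bristol, Preston, Norwich, Derby, Bath} — every city.
No 3 of the 7 routes cover everything (all 35 triples fall short), so 4 is minimum.

4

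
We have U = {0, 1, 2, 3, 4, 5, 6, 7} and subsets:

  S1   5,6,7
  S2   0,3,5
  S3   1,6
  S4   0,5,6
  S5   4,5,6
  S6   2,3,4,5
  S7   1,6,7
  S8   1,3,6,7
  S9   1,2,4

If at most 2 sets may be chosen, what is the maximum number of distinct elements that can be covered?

7

Choosing S6, S7 covers {1, 2, 3, 4, 5, 6, 7} — 7 elements.
No choice of 2 sets does better; here 0 is left uncovered.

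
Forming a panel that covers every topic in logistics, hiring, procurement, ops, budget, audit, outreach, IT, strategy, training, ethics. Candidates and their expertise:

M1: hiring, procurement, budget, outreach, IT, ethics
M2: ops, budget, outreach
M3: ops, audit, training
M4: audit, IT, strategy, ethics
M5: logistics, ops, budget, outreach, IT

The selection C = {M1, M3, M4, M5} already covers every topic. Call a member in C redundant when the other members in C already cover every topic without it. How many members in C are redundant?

0

Drop M1: hiring, procurement uncovered — not redundant.
Drop M3: training uncovered — not redundant.
Drop M4: strategy uncovered — not redundant.
Drop M5: logistics uncovered — not redundant.
None of the members in C is redundant.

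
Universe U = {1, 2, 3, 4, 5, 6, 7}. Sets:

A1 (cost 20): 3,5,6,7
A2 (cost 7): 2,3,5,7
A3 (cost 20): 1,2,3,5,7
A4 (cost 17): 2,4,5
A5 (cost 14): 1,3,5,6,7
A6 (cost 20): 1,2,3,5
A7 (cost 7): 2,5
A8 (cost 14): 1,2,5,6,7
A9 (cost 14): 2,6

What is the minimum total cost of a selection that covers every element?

A4, A5 cover every element at cost 17 + 14 = 31.
Any cover uses at least 2 sets; among all covering selections none totals below 31.
Greedy by coverage-per-cost would pick A2, A5, A4 for 38 — worse than the optimum 31.

31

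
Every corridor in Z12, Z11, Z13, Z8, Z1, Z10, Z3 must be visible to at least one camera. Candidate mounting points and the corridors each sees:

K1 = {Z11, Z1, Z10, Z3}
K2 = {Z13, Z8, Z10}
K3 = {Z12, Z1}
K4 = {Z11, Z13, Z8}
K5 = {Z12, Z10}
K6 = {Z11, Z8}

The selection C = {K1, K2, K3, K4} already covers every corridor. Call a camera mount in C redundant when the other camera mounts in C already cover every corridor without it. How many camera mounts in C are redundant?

2

Drop K1: Z3 uncovered — not redundant.
Drop K2: the rest still cover every corridor — redundant.
Drop K3: Z12 uncovered — not redundant.
Drop K4: the rest still cover every corridor — redundant.
2 redundant: K2, K4.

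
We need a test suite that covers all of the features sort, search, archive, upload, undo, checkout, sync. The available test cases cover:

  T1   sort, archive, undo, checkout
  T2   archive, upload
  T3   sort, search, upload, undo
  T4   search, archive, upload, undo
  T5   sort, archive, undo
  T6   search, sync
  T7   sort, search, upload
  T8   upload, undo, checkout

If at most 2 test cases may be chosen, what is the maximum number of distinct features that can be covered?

Choosing T1, T3 covers {sort, search, archive, upload, undo, checkout} — 6 features.
No choice of 2 test cases does better; here sync is left uncovered.

6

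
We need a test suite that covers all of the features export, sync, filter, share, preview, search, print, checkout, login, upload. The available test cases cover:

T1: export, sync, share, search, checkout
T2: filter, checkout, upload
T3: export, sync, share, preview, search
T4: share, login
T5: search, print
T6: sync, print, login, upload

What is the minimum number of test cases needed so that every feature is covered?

3

T2, T3, T6 together cover {export, sync, filter, share, preview, search, print, checkout, login, upload} — every feature.
No 2 of the 6 test cases cover everything (all 15 pairs fall short), so 3 is minimum.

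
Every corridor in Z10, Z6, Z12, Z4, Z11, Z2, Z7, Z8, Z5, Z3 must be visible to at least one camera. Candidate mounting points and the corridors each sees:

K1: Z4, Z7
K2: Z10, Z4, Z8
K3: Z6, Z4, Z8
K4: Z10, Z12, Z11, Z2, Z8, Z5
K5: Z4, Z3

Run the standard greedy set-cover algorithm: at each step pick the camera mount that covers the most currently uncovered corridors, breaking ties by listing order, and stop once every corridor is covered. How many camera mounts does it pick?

4

Pick 1: K4 covers 6 new corridors (Z10, Z12, Z11, Z2, Z8, Z5).
Pick 2: K1 covers 2 new corridors (Z4, Z7).
Pick 3: K3 covers 1 new corridors (Z6).
Pick 4: K5 covers 1 new corridors (Z3).
Greedy uses 4 camera mounts.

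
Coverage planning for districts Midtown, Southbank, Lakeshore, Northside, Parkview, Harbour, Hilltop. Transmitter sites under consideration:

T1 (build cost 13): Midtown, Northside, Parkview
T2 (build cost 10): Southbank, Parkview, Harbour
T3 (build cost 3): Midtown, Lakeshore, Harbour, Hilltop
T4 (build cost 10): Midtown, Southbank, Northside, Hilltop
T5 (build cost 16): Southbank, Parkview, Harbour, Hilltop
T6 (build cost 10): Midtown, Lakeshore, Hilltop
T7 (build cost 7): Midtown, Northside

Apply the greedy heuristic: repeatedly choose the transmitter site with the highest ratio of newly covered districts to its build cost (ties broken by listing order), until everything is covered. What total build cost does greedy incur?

20

Pick 1: T3 adds 4 new (Midtown, Lakeshore, Harbour, Hilltop) at build cost 3 (ratio 4/3).
Pick 2: T2 adds 2 new (Southbank, Parkview) at build cost 10 (ratio 2/10).
Pick 3: T7 adds 1 new (Northside) at build cost 7 (ratio 1/7).
Greedy total build cost: 3 + 10 + 7 = 20.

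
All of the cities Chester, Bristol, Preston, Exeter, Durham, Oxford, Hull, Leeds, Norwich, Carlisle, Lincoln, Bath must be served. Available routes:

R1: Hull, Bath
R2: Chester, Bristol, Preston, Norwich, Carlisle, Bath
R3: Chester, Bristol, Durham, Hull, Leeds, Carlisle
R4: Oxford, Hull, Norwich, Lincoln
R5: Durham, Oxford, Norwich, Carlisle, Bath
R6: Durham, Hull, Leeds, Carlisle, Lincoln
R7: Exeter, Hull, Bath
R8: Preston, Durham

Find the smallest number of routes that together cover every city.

R2, R3, R4, R7 together cover {Chester, Bristol, Preston, Exeter, Durham, Oxford, Hull, Leeds, Norwich, Carlisle, Lincoln, Bath} — every city.
No 3 of the 8 routes cover everything (all 56 triples fall short), so 4 is minimum.

4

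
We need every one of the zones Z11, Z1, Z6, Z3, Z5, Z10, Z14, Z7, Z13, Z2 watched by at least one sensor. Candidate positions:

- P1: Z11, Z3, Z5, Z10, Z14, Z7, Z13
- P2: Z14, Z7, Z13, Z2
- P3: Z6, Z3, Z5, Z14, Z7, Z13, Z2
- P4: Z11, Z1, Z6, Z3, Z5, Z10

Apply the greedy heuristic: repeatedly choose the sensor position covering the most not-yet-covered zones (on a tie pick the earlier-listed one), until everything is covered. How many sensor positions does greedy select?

Pick 1: P1 covers 7 new zones (Z11, Z3, Z5, Z10, Z14, Z7, Z13).
Pick 2: P3 covers 2 new zones (Z6, Z2).
Pick 3: P4 covers 1 new zones (Z1).
Greedy uses 3 sensor positions. (The true minimum is 2.)

3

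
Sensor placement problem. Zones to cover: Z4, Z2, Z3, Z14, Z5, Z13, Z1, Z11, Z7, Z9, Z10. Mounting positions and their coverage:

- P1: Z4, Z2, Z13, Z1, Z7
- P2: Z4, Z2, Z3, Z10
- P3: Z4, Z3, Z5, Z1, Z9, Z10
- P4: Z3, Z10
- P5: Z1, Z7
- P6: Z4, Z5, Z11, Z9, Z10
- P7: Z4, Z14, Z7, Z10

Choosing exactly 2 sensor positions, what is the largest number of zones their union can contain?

9

Choosing P1, P3 covers {Z4, Z2, Z3, Z5, Z13, Z1, Z7, Z9, Z10} — 9 zones.
No choice of 2 sensor positions does better; here Z14, Z11 are left uncovered.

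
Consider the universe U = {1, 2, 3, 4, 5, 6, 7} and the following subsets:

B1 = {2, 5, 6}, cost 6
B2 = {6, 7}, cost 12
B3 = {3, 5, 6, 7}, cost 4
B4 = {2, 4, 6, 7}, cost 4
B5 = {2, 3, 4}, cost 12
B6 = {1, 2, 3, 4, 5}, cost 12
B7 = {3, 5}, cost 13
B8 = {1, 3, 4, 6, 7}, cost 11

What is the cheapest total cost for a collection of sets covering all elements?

16

B3, B6 cover every element at cost 4 + 12 = 16.
Any cover uses at least 2 sets; among all covering selections none totals below 16.
Greedy by coverage-per-cost would pick B3, B4, B8 for 19 — worse than the optimum 16.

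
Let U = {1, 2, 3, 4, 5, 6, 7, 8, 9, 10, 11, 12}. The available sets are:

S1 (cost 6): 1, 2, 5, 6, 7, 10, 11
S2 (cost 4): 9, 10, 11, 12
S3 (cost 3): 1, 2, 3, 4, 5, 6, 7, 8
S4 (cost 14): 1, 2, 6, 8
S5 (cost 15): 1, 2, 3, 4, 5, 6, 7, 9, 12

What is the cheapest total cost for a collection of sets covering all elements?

7

S2, S3 cover every element at cost 4 + 3 = 7.
Any cover uses at least 2 sets; among all covering selections none totals below 7.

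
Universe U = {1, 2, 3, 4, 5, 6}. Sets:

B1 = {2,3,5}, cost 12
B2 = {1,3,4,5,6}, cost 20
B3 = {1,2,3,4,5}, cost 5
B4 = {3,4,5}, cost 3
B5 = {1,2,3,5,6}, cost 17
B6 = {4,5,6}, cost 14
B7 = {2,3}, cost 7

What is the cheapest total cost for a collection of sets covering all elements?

19

B3, B6 cover every element at cost 5 + 14 = 19.
Any cover uses at least 2 sets; among all covering selections none totals below 19.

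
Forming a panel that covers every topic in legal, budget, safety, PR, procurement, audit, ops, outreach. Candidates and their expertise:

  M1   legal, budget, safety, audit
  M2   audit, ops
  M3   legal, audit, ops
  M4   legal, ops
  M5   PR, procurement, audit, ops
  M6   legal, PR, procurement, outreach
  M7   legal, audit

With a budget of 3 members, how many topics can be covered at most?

Choosing M1, M2, M6 covers {legal, budget, safety, PR, procurement, audit, ops, outreach} — 8 topics.
That is all 8 topics.

8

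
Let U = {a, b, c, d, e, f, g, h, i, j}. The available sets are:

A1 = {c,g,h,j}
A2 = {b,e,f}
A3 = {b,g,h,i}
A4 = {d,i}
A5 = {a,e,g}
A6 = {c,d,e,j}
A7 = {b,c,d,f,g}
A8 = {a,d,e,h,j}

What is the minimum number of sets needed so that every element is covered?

A3, A7, A8 together cover {a, b, c, d, e, f, g, h, i, j} — every element.
No 2 of the 8 sets cover everything (all 28 pairs fall short), so 3 is minimum.

3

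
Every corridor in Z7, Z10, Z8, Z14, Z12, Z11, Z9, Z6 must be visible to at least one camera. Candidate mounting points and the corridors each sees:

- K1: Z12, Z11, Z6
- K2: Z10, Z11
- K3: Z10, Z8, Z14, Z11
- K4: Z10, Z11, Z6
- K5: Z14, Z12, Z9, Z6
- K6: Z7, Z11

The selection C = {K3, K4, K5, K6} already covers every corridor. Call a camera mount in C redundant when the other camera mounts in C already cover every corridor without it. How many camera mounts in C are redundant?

Drop K3: Z8 uncovered — not redundant.
Drop K4: the rest still cover every corridor — redundant.
Drop K5: Z12, Z9 uncovered — not redundant.
Drop K6: Z7 uncovered — not redundant.
1 redundant: K4.

1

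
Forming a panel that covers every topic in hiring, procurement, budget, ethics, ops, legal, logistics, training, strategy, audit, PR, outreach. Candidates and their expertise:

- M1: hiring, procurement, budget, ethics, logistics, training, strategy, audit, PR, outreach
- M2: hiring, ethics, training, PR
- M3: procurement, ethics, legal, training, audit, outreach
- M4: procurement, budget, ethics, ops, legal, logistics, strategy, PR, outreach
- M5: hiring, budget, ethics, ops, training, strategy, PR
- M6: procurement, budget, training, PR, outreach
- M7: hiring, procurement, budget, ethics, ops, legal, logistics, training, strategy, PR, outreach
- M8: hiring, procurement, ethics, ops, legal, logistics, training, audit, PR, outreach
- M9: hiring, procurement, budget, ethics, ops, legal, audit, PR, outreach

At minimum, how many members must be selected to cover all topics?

2

M1, M4 together cover {hiring, procurement, budget, ethics, ops, legal, logistics, training, strategy, audit, PR, outreach} — every topic.
No single member contains all 12 topics, so 2 is optimal.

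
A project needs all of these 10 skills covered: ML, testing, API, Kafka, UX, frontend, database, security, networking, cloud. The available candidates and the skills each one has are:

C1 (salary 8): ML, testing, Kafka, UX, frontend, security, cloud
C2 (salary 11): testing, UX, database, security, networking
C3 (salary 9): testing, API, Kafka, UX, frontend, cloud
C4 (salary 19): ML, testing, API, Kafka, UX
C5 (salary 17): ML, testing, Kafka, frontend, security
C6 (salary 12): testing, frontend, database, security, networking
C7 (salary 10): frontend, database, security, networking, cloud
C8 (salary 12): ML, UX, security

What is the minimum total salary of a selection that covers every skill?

27

C1, C3, C7 cover every skill at salary 8 + 9 + 10 = 27.
Any cover uses at least 2 candidates; among all covering selections none totals below 27.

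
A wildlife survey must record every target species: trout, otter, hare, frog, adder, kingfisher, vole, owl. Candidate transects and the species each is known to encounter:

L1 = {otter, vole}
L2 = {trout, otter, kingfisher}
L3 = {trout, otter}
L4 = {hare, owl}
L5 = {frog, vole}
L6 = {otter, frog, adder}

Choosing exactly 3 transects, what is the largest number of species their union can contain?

7

Choosing L2, L4, L5 covers {trout, otter, hare, frog, kingfisher, vole, owl} — 7 species.
No choice of 3 transects does better; here adder is left uncovered.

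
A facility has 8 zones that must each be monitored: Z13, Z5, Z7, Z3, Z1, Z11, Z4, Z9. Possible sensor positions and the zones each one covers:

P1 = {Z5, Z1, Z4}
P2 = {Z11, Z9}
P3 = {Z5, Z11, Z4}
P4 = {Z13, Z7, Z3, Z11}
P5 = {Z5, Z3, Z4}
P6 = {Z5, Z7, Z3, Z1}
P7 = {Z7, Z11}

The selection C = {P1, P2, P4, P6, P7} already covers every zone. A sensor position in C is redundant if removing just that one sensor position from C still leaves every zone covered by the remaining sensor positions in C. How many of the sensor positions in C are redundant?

2

Drop P1: Z4 uncovered — not redundant.
Drop P2: Z9 uncovered — not redundant.
Drop P4: Z13 uncovered — not redundant.
Drop P6: the rest still cover every zone — redundant.
Drop P7: the rest still cover every zone — redundant.
2 redundant: P6, P7.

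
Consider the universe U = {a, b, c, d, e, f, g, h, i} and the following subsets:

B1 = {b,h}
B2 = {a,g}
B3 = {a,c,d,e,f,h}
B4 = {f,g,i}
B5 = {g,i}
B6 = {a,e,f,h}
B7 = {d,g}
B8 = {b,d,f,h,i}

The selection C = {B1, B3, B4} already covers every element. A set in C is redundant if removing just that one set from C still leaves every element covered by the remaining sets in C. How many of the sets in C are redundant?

0

Drop B1: b uncovered — not redundant.
Drop B3: a, c, d, e uncovered — not redundant.
Drop B4: g, i uncovered — not redundant.
None of the sets in C is redundant.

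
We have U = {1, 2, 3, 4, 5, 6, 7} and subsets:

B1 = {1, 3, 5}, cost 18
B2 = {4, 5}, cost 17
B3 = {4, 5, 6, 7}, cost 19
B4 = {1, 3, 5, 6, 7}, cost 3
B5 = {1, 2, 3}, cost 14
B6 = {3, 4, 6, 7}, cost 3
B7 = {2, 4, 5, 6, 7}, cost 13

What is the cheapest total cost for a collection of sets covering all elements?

16

B4, B7 cover every element at cost 3 + 13 = 16.
Any cover uses at least 2 sets; among all covering selections none totals below 16.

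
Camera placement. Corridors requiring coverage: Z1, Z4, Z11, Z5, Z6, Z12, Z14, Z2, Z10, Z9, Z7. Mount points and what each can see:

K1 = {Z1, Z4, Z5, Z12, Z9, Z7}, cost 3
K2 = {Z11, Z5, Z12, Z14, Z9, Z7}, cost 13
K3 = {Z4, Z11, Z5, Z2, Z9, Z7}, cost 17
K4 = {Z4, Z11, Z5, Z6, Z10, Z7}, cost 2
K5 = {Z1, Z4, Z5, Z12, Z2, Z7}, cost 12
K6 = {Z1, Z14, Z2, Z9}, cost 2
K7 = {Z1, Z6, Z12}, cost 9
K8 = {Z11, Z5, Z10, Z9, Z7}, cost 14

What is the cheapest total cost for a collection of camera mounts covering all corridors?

7

K1, K4, K6 cover every corridor at cost 3 + 2 + 2 = 7.
Any cover uses at least 3 camera mounts; among all covering selections none totals below 7.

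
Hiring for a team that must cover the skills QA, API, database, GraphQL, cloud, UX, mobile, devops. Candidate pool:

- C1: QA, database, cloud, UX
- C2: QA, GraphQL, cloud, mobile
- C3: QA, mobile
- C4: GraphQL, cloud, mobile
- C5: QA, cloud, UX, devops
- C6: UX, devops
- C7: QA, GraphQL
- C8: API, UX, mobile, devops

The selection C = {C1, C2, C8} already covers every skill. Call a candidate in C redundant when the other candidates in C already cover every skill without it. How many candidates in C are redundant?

0

Drop C1: database uncovered — not redundant.
Drop C2: GraphQL uncovered — not redundant.
Drop C8: API, devops uncovered — not redundant.
None of the candidates in C is redundant.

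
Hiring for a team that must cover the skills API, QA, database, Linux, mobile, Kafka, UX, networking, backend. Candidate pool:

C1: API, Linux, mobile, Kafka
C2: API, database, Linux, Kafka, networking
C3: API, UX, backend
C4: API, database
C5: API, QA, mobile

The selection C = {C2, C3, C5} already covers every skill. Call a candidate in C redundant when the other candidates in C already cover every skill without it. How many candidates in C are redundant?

Drop C2: database, Linux, Kafka, networking uncovered — not redundant.
Drop C3: UX, backend uncovered — not redundant.
Drop C5: QA, mobile uncovered — not redundant.
None of the candidates in C is redundant.

0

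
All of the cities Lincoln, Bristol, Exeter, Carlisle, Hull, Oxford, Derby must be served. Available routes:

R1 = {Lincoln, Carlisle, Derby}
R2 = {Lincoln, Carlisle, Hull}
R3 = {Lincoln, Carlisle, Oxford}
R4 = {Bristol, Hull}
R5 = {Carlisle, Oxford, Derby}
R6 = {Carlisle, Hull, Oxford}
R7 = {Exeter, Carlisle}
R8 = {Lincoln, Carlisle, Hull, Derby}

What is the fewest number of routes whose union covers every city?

R1, R3, R4, R7 together cover {Lincoln, Bristol, Exeter, Carlisle, Hull, Oxford, Derby} — every city.
No 3 of the 8 routes cover everything (all 56 triples fall short), so 4 is minimum.

4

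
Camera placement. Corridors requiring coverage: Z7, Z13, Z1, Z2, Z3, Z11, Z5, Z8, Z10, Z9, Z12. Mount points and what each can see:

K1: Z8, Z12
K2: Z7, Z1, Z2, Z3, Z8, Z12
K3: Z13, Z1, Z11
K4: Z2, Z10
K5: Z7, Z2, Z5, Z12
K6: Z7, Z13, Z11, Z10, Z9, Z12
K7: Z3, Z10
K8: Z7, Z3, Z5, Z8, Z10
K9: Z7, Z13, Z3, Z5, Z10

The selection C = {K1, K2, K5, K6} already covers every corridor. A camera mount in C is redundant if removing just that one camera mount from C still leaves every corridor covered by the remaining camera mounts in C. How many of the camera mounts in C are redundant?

1

Drop K1: the rest still cover every corridor — redundant.
Drop K2: Z1, Z3 uncovered — not redundant.
Drop K5: Z5 uncovered — not redundant.
Drop K6: Z13, Z11, Z10, Z9 uncovered — not redundant.
1 redundant: K1.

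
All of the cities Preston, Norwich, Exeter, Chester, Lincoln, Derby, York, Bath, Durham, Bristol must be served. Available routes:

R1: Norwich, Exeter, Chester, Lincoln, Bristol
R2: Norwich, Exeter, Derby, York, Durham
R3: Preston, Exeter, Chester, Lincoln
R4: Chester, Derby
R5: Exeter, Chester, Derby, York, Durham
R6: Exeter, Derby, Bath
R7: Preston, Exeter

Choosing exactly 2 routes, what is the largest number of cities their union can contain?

8

Choosing R1, R2 covers {Norwich, Exeter, Chester, Lincoln, Derby, York, Durham, Bristol} — 8 cities.
No choice of 2 routes does better; here Preston, Bath are left uncovered.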